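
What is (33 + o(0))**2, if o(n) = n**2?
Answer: 1089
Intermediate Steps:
(33 + o(0))**2 = (33 + 0**2)**2 = (33 + 0)**2 = 33**2 = 1089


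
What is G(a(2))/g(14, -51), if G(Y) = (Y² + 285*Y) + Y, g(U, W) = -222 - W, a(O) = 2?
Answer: -64/19 ≈ -3.3684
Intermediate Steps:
G(Y) = Y² + 286*Y
G(a(2))/g(14, -51) = (2*(286 + 2))/(-222 - 1*(-51)) = (2*288)/(-222 + 51) = 576/(-171) = 576*(-1/171) = -64/19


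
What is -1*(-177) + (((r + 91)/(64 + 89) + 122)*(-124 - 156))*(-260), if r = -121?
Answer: 452242627/51 ≈ 8.8675e+6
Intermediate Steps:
-1*(-177) + (((r + 91)/(64 + 89) + 122)*(-124 - 156))*(-260) = -1*(-177) + (((-121 + 91)/(64 + 89) + 122)*(-124 - 156))*(-260) = 177 + ((-30/153 + 122)*(-280))*(-260) = 177 + ((-30*1/153 + 122)*(-280))*(-260) = 177 + ((-10/51 + 122)*(-280))*(-260) = 177 + ((6212/51)*(-280))*(-260) = 177 - 1739360/51*(-260) = 177 + 452233600/51 = 452242627/51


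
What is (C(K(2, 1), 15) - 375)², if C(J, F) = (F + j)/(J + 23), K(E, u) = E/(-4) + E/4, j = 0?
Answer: 74132100/529 ≈ 1.4014e+5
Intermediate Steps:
K(E, u) = 0 (K(E, u) = E*(-¼) + E*(¼) = -E/4 + E/4 = 0)
C(J, F) = F/(23 + J) (C(J, F) = (F + 0)/(J + 23) = F/(23 + J))
(C(K(2, 1), 15) - 375)² = (15/(23 + 0) - 375)² = (15/23 - 375)² = (-8610/23)² = 74132100/529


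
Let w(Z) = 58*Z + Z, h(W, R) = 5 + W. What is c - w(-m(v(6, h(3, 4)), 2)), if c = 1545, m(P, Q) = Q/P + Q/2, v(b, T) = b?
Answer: 4871/3 ≈ 1623.7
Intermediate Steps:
m(P, Q) = Q/2 + Q/P (m(P, Q) = Q/P + Q*(1/2) = Q/P + Q/2 = Q/2 + Q/P)
w(Z) = 59*Z
c - w(-m(v(6, h(3, 4)), 2)) = 1545 - 59*(-((1/2)*2 + 2/6)) = 1545 - 59*(-(1 + 2*(1/6))) = 1545 - 59*(-(1 + 1/3)) = 1545 - 59*(-1*4/3) = 1545 - 59*(-4)/3 = 1545 - 1*(-236/3) = 1545 + 236/3 = 4871/3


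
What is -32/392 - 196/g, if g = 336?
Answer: -391/588 ≈ -0.66497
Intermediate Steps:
-32/392 - 196/g = -32/392 - 196/336 = -32*1/392 - 196*1/336 = -4/49 - 7/12 = -391/588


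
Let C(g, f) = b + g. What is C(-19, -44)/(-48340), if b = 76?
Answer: -57/48340 ≈ -0.0011791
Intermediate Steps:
C(g, f) = 76 + g
C(-19, -44)/(-48340) = (76 - 19)/(-48340) = 57*(-1/48340) = -57/48340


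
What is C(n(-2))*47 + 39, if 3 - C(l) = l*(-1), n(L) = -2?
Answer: 86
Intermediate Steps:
C(l) = 3 + l (C(l) = 3 - l*(-1) = 3 - (-1)*l = 3 + l)
C(n(-2))*47 + 39 = (3 - 2)*47 + 39 = 1*47 + 39 = 47 + 39 = 86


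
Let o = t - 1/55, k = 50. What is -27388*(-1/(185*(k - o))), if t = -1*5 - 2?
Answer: 75317/29008 ≈ 2.5964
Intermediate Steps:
t = -7 (t = -5 - 2 = -7)
o = -386/55 (o = -7 - 1/55 = -386/55 ≈ -7.0182)
-27388*(-1/(185*(k - o))) = -27388*(-1/(185*(50 - 1*(-386/55)))) = -27388*(-1/(185*(50 + 386/55))) = -27388/((-185*3136/55)) = -27388/(-116032/11) = -27388*(-11/116032) = 75317/29008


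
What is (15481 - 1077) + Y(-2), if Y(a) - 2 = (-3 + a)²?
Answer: 14431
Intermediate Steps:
Y(a) = 2 + (-3 + a)²
(15481 - 1077) + Y(-2) = (15481 - 1077) + (2 + (-3 - 2)²) = 14404 + (2 + (-5)²) = 14404 + (2 + 25) = 14404 + 27 = 14431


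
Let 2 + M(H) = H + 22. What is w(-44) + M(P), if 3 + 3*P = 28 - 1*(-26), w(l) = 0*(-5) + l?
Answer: -7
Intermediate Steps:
w(l) = l (w(l) = 0 + l = l)
P = 17 (P = -1 + (28 - 1*(-26))/3 = -1 + (28 + 26)/3 = -1 + (⅓)*54 = -1 + 18 = 17)
M(H) = 20 + H (M(H) = -2 + (H + 22) = -2 + (22 + H) = 20 + H)
w(-44) + M(P) = -44 + (20 + 17) = -44 + 37 = -7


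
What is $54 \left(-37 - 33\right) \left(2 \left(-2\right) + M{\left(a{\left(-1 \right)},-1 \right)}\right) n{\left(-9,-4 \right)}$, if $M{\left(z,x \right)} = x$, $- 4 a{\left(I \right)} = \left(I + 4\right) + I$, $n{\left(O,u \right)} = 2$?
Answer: $37800$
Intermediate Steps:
$a{\left(I \right)} = -1 - \frac{I}{2}$ ($a{\left(I \right)} = - \frac{\left(I + 4\right) + I}{4} = - \frac{\left(4 + I\right) + I}{4} = - \frac{4 + 2 I}{4} = -1 - \frac{I}{2}$)
$54 \left(-37 - 33\right) \left(2 \left(-2\right) + M{\left(a{\left(-1 \right)},-1 \right)}\right) n{\left(-9,-4 \right)} = 54 \left(-37 - 33\right) \left(2 \left(-2\right) - 1\right) 2 = 54 \left(- 70 \left(-4 - 1\right)\right) 2 = 54 \left(\left(-70\right) \left(-5\right)\right) 2 = 54 \cdot 350 \cdot 2 = 18900 \cdot 2 = 37800$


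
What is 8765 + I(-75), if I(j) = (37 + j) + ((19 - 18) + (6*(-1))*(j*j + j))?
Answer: -24572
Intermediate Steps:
I(j) = 38 - 6*j**2 - 5*j (I(j) = (37 + j) + (1 - 6*(j**2 + j)) = (37 + j) + (1 - 6*(j + j**2)) = (37 + j) + (1 + (-6*j - 6*j**2)) = (37 + j) + (1 - 6*j - 6*j**2) = 38 - 6*j**2 - 5*j)
8765 + I(-75) = 8765 + (38 - 6*(-75)**2 - 5*(-75)) = 8765 + (38 - 6*5625 + 375) = 8765 + (38 - 33750 + 375) = 8765 - 33337 = -24572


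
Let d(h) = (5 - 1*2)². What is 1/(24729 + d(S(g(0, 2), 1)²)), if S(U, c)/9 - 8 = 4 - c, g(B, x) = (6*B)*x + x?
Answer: 1/24738 ≈ 4.0424e-5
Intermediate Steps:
g(B, x) = x + 6*B*x (g(B, x) = 6*B*x + x = x + 6*B*x)
S(U, c) = 108 - 9*c (S(U, c) = 72 + 9*(4 - c) = 72 + (36 - 9*c) = 108 - 9*c)
d(h) = 9 (d(h) = (5 - 2)² = 3² = 9)
1/(24729 + d(S(g(0, 2), 1)²)) = 1/(24729 + 9) = 1/24738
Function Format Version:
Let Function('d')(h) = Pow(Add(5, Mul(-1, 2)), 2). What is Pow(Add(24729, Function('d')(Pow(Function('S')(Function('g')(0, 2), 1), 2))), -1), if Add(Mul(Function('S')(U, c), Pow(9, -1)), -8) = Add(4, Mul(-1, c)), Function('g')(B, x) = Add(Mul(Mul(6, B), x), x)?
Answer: Rational(1, 24738) ≈ 4.0424e-5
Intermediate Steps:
Function('g')(B, x) = Add(x, Mul(6, B, x)) (Function('g')(B, x) = Add(Mul(6, B, x), x) = Add(x, Mul(6, B, x)))
Function('S')(U, c) = Add(108, Mul(-9, c)) (Function('S')(U, c) = Add(72, Mul(9, Add(4, Mul(-1, c)))) = Add(72, Add(36, Mul(-9, c))) = Add(108, Mul(-9, c)))
Function('d')(h) = 9 (Function('d')(h) = Pow(Add(5, -2), 2) = Pow(3, 2) = 9)
Pow(Add(24729, Function('d')(Pow(Function('S')(Function('g')(0, 2), 1), 2))), -1) = Pow(Add(24729, 9), -1) = Pow(24738, -1) = Rational(1, 24738)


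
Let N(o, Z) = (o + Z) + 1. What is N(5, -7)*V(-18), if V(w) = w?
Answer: 18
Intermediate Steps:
N(o, Z) = 1 + Z + o (N(o, Z) = (Z + o) + 1 = 1 + Z + o)
N(5, -7)*V(-18) = (1 - 7 + 5)*(-18) = -1*(-18) = 18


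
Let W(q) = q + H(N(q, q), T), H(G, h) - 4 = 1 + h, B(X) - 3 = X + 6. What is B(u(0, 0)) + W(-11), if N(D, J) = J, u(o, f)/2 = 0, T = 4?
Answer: 7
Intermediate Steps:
u(o, f) = 0 (u(o, f) = 2*0 = 0)
B(X) = 9 + X (B(X) = 3 + (X + 6) = 3 + (6 + X) = 9 + X)
H(G, h) = 5 + h (H(G, h) = 4 + (1 + h) = 5 + h)
W(q) = 9 + q (W(q) = q + (5 + 4) = q + 9 = 9 + q)
B(u(0, 0)) + W(-11) = (9 + 0) + (9 - 11) = 9 - 2 = 7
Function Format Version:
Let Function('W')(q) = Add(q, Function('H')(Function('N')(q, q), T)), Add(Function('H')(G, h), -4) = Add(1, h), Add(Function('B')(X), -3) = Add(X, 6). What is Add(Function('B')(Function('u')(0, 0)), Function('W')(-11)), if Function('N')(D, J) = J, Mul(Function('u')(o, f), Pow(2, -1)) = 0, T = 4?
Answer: 7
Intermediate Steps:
Function('u')(o, f) = 0 (Function('u')(o, f) = Mul(2, 0) = 0)
Function('B')(X) = Add(9, X) (Function('B')(X) = Add(3, Add(X, 6)) = Add(3, Add(6, X)) = Add(9, X))
Function('H')(G, h) = Add(5, h) (Function('H')(G, h) = Add(4, Add(1, h)) = Add(5, h))
Function('W')(q) = Add(9, q) (Function('W')(q) = Add(q, Add(5, 4)) = Add(q, 9) = Add(9, q))
Add(Function('B')(Function('u')(0, 0)), Function('W')(-11)) = Add(Add(9, 0), Add(9, -11)) = Add(9, -2) = 7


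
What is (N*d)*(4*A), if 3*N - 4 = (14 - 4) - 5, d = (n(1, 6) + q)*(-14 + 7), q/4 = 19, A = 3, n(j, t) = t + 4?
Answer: -21672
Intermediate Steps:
n(j, t) = 4 + t
q = 76 (q = 4*19 = 76)
d = -602 (d = ((4 + 6) + 76)*(-14 + 7) = (10 + 76)*(-7) = 86*(-7) = -602)
N = 3 (N = 4/3 + ((14 - 4) - 5)/3 = 4/3 + (10 - 5)/3 = 4/3 + (⅓)*5 = 4/3 + 5/3 = 3)
(N*d)*(4*A) = (3*(-602))*(4*3) = -1806*12 = -21672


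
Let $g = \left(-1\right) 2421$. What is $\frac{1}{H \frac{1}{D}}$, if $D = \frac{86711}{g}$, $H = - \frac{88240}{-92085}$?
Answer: $- \frac{532318829}{14241936} \approx -37.377$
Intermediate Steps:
$g = -2421$
$H = \frac{17648}{18417}$ ($H = \left(-88240\right) \left(- \frac{1}{92085}\right) = \frac{17648}{18417} \approx 0.95825$)
$D = - \frac{86711}{2421}$ ($D = \frac{86711}{-2421} = 86711 \left(- \frac{1}{2421}\right) = - \frac{86711}{2421} \approx -35.816$)
$\frac{1}{H \frac{1}{D}} = \frac{1}{\frac{17648}{18417} \frac{1}{- \frac{86711}{2421}}} = \frac{1}{\frac{17648}{18417} \left(- \frac{2421}{86711}\right)} = \frac{1}{- \frac{14241936}{532318829}} = - \frac{532318829}{14241936}$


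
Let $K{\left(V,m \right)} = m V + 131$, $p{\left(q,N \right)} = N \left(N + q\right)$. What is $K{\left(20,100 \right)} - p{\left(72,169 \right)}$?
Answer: $-38598$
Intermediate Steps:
$K{\left(V,m \right)} = 131 + V m$ ($K{\left(V,m \right)} = V m + 131 = 131 + V m$)
$K{\left(20,100 \right)} - p{\left(72,169 \right)} = \left(131 + 20 \cdot 100\right) - 169 \left(169 + 72\right) = \left(131 + 2000\right) - 169 \cdot 241 = 2131 - 40729 = -38598$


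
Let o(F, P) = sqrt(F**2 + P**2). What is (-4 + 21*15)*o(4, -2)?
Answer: 622*sqrt(5) ≈ 1390.8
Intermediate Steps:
(-4 + 21*15)*o(4, -2) = (-4 + 21*15)*sqrt(4**2 + (-2)**2) = (-4 + 315)*sqrt(16 + 4) = 311*sqrt(20) = 311*(2*sqrt(5)) = 622*sqrt(5)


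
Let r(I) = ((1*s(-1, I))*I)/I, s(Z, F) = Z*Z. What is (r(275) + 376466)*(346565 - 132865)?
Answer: 80450997900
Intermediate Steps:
s(Z, F) = Z²
r(I) = 1 (r(I) = ((1*(-1)²)*I)/I = ((1*1)*I)/I = (1*I)/I = I/I = 1)
(r(275) + 376466)*(346565 - 132865) = (1 + 376466)*(346565 - 132865) = 376467*213700 = 80450997900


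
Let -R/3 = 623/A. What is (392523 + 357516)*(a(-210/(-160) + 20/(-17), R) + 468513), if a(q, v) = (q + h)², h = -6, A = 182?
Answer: 26000109298132863/73984 ≈ 3.5143e+11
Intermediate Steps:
R = -267/26 (R = -1869/182 = -3*89/26 = -267/26 ≈ -10.269)
a(q, v) = (-6 + q)² (a(q, v) = (q - 6)² = (-6 + q)²)
(392523 + 357516)*(a(-210/(-160) + 20/(-17), R) + 468513) = (392523 + 357516)*((-6 + (-210/(-160) + 20/(-17)))² + 468513) = 750039*((-6 + (-210*(-1/160) + 20*(-1/17)))² + 468513) = 750039*((-6 + (21/16 - 20/17))² + 468513) = 750039*((-6 + 37/272)² + 468513) = 750039*((-1595/272)² + 468513) = 750039*(2544025/73984 + 468513) = 750039*(34665009817/73984) = 26000109298132863/73984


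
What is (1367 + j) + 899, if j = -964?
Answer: 1302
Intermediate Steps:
(1367 + j) + 899 = (1367 - 964) + 899 = 403 + 899 = 1302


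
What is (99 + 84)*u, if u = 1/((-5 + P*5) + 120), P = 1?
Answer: 61/40 ≈ 1.5250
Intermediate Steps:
u = 1/120 (u = 1/((-5 + 1*5) + 120) = 1/((-5 + 5) + 120) = 1/(0 + 120) = 1/120 ≈ 0.0083333)
(99 + 84)*u = (99 + 84)*(1/120) = 183*(1/120) = 61/40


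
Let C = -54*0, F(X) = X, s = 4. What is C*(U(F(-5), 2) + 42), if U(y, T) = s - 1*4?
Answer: 0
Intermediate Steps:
U(y, T) = 0 (U(y, T) = 4 - 1*4 = 4 - 4 = 0)
C = 0
C*(U(F(-5), 2) + 42) = 0*(0 + 42) = 0*42 = 0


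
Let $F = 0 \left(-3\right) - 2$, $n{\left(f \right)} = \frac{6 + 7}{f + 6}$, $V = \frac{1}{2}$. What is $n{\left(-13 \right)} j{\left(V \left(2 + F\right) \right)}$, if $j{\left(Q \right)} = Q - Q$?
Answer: $0$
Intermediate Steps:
$V = \frac{1}{2} \approx 0.5$
$n{\left(f \right)} = \frac{13}{6 + f}$
$F = -2$ ($F = 0 - 2 = -2$)
$j{\left(Q \right)} = 0$
$n{\left(-13 \right)} j{\left(V \left(2 + F\right) \right)} = \frac{13}{6 - 13} \cdot 0 = \frac{13}{-7} \cdot 0 = 13 \left(- \frac{1}{7}\right) 0 = \left(- \frac{13}{7}\right) 0 = 0$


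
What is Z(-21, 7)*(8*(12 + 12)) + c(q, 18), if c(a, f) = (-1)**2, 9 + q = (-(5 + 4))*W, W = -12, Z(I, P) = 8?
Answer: 1537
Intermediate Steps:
W = -12 (W = -2*6 = -12)
q = 99 (q = -9 - (5 + 4)*(-12) = -9 - 1*9*(-12) = -9 - 9*(-12) = -9 + 108 = 99)
c(a, f) = 1
Z(-21, 7)*(8*(12 + 12)) + c(q, 18) = 8*(8*(12 + 12)) + 1 = 8*(8*24) + 1 = 8*192 + 1 = 1536 + 1 = 1537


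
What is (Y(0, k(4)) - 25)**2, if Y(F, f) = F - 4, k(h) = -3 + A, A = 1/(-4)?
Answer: 841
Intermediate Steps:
A = -1/4 ≈ -0.25000
k(h) = -13/4 (k(h) = -3 - 1/4 = -13/4)
Y(F, f) = -4 + F
(Y(0, k(4)) - 25)**2 = ((-4 + 0) - 25)**2 = (-4 - 25)**2 = (-29)**2 = 841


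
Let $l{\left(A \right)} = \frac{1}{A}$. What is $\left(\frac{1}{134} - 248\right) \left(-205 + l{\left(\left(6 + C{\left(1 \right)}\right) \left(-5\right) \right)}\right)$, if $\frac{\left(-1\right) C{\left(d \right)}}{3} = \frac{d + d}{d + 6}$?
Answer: $\frac{408818839}{8040} \approx 50848.0$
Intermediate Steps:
$C{\left(d \right)} = - \frac{6 d}{6 + d}$ ($C{\left(d \right)} = - 3 \frac{d + d}{d + 6} = - 3 \frac{2 d}{6 + d} = - \frac{6 d}{6 + d}$)
$\left(\frac{1}{134} - 248\right) \left(-205 + l{\left(\left(6 + C{\left(1 \right)}\right) \left(-5\right) \right)}\right) = \left(\frac{1}{134} - 248\right) \left(-205 + \frac{1}{\left(6 - \frac{6}{6 + 1}\right) \left(-5\right)}\right) = \left(\frac{1}{134} - 248\right) \left(-205 + \frac{1}{\left(6 - \frac{6}{7}\right) \left(-5\right)}\right) = - \frac{33231 \left(-205 + \frac{1}{\left(6 - 6 \cdot \frac{1}{7}\right) \left(-5\right)}\right)}{134} = - \frac{33231 \left(-205 + \frac{1}{\left(6 - \frac{6}{7}\right) \left(-5\right)}\right)}{134} = - \frac{33231 \left(-205 + \frac{1}{\frac{36}{7} \left(-5\right)}\right)}{134} = - \frac{33231 \left(-205 + \frac{1}{- \frac{180}{7}}\right)}{134} = - \frac{33231 \left(-205 - \frac{7}{180}\right)}{134} = \left(- \frac{33231}{134}\right) \left(- \frac{36907}{180}\right) = \frac{408818839}{8040}$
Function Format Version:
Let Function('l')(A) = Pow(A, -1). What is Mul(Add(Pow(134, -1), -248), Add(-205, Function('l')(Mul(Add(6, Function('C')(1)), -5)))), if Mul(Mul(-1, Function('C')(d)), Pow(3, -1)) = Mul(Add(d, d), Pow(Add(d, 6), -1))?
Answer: Rational(408818839, 8040) ≈ 50848.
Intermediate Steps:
Function('C')(d) = Mul(-6, d, Pow(Add(6, d), -1)) (Function('C')(d) = Mul(-3, Mul(Add(d, d), Pow(Add(d, 6), -1))) = Mul(-3, Mul(Mul(2, d), Pow(Add(6, d), -1))) = Mul(-3, Mul(2, d, Pow(Add(6, d), -1))) = Mul(-6, d, Pow(Add(6, d), -1)))
Mul(Add(Pow(134, -1), -248), Add(-205, Function('l')(Mul(Add(6, Function('C')(1)), -5)))) = Mul(Add(Pow(134, -1), -248), Add(-205, Pow(Mul(Add(6, Mul(-6, 1, Pow(Add(6, 1), -1))), -5), -1))) = Mul(Add(Rational(1, 134), -248), Add(-205, Pow(Mul(Add(6, Mul(-6, 1, Pow(7, -1))), -5), -1))) = Mul(Rational(-33231, 134), Add(-205, Pow(Mul(Add(6, Mul(-6, 1, Rational(1, 7))), -5), -1))) = Mul(Rational(-33231, 134), Add(-205, Pow(Mul(Add(6, Rational(-6, 7)), -5), -1))) = Mul(Rational(-33231, 134), Add(-205, Pow(Mul(Rational(36, 7), -5), -1))) = Mul(Rational(-33231, 134), Add(-205, Pow(Rational(-180, 7), -1))) = Mul(Rational(-33231, 134), Add(-205, Rational(-7, 180))) = Mul(Rational(-33231, 134), Rational(-36907, 180)) = Rational(408818839, 8040)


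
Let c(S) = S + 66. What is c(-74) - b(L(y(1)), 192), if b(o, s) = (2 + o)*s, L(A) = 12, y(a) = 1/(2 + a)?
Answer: -2696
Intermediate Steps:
b(o, s) = s*(2 + o)
c(S) = 66 + S
c(-74) - b(L(y(1)), 192) = (66 - 74) - 192*(2 + 12) = -8 - 192*14 = -8 - 1*2688 = -8 - 2688 = -2696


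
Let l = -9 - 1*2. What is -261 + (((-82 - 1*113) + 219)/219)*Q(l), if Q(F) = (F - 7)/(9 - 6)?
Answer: -19101/73 ≈ -261.66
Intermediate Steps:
l = -11 (l = -9 - 2 = -11)
Q(F) = -7/3 + F/3 (Q(F) = (-7 + F)/3 = (-7 + F)*(⅓) = -7/3 + F/3)
-261 + (((-82 - 1*113) + 219)/219)*Q(l) = -261 + (((-82 - 1*113) + 219)/219)*(-7/3 + (⅓)*(-11)) = -261 + (((-82 - 113) + 219)*(1/219))*(-7/3 - 11/3) = -261 + ((-195 + 219)*(1/219))*(-6) = -261 + (24*(1/219))*(-6) = -261 + (8/73)*(-6) = -261 - 48/73 = -19101/73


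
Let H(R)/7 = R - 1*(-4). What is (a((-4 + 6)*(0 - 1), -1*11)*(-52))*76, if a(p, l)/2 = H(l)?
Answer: 387296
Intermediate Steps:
H(R) = 28 + 7*R (H(R) = 7*(R - 1*(-4)) = 7*(R + 4) = 7*(4 + R) = 28 + 7*R)
a(p, l) = 56 + 14*l (a(p, l) = 2*(28 + 7*l) = 56 + 14*l)
(a((-4 + 6)*(0 - 1), -1*11)*(-52))*76 = ((56 + 14*(-1*11))*(-52))*76 = ((56 + 14*(-11))*(-52))*76 = ((56 - 154)*(-52))*76 = -98*(-52)*76 = 5096*76 = 387296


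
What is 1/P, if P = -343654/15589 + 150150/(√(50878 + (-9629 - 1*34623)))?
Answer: 8874238584239/1369509858500633071 + 18244495344075*√6626/2739019717001266142 ≈ 0.00054868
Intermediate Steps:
P = -343654/15589 + 75075*√6626/3313 (P = -343654*1/15589 + 150150/(√(50878 + (-9629 - 34623))) = -343654/15589 + 150150/(√(50878 - 44252)) = -343654/15589 + 150150/(√6626) = -343654/15589 + 150150*(√6626/6626) = -343654/15589 + 75075*√6626/3313 ≈ 1822.5)
1/P = 1/(-343654/15589 + 75075*√6626/3313)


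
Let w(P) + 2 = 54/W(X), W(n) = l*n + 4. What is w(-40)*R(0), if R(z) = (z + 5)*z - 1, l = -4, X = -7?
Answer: 5/16 ≈ 0.31250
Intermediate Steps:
R(z) = -1 + z*(5 + z) (R(z) = (5 + z)*z - 1 = z*(5 + z) - 1 = -1 + z*(5 + z))
W(n) = 4 - 4*n (W(n) = -4*n + 4 = 4 - 4*n)
w(P) = -5/16 (w(P) = -2 + 54/(4 - 4*(-7)) = -2 + 54/(4 + 28) = -2 + 54/32 = -2 + 54*(1/32) = -2 + 27/16 = -5/16)
w(-40)*R(0) = -5*(-1 + 0**2 + 5*0)/16 = -5*(-1 + 0 + 0)/16 = -5/16*(-1) = 5/16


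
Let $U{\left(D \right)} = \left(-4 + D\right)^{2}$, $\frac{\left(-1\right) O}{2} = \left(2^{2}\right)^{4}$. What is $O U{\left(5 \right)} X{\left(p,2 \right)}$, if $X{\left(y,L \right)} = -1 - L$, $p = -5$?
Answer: $1536$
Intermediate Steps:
$O = -512$ ($O = - 2 \left(2^{2}\right)^{4} = - 2 \cdot 4^{4} = \left(-2\right) 256 = -512$)
$O U{\left(5 \right)} X{\left(p,2 \right)} = - 512 \left(-4 + 5\right)^{2} \left(-1 - 2\right) = - 512 \cdot 1^{2} \left(-1 - 2\right) = \left(-512\right) 1 \left(-3\right) = \left(-512\right) \left(-3\right) = 1536$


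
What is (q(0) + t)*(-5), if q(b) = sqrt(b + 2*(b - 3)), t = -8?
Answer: 40 - 5*I*sqrt(6) ≈ 40.0 - 12.247*I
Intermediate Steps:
q(b) = sqrt(-6 + 3*b) (q(b) = sqrt(b + 2*(-3 + b)) = sqrt(b + (-6 + 2*b)) = sqrt(-6 + 3*b))
(q(0) + t)*(-5) = (sqrt(-6 + 3*0) - 8)*(-5) = (sqrt(-6 + 0) - 8)*(-5) = (sqrt(-6) - 8)*(-5) = (I*sqrt(6) - 8)*(-5) = (-8 + I*sqrt(6))*(-5) = 40 - 5*I*sqrt(6)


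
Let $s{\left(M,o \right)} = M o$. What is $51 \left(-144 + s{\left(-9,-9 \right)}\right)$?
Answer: $-3213$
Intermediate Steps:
$51 \left(-144 + s{\left(-9,-9 \right)}\right) = 51 \left(-144 - -81\right) = 51 \left(-144 + 81\right) = 51 \left(-63\right) = -3213$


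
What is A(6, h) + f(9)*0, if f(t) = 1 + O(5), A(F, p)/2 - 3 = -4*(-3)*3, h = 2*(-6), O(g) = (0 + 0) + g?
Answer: 78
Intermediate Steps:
O(g) = g (O(g) = 0 + g = g)
h = -12
A(F, p) = 78 (A(F, p) = 6 + 2*(-4*(-3)*3) = 6 + 2*(12*3) = 6 + 2*36 = 6 + 72 = 78)
f(t) = 6 (f(t) = 1 + 5 = 6)
A(6, h) + f(9)*0 = 78 + 6*0 = 78 + 0 = 78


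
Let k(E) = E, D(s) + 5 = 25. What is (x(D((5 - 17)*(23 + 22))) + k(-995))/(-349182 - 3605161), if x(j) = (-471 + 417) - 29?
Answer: 1078/3954343 ≈ 0.00027261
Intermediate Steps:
D(s) = 20 (D(s) = -5 + 25 = 20)
x(j) = -83 (x(j) = -54 - 29 = -83)
(x(D((5 - 17)*(23 + 22))) + k(-995))/(-349182 - 3605161) = (-83 - 995)/(-349182 - 3605161) = -1078/(-3954343) = -1078*(-1/3954343) = 1078/3954343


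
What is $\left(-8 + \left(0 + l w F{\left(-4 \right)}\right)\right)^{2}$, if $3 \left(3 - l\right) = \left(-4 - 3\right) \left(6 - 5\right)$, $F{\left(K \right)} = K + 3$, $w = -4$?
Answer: $\frac{1600}{9} \approx 177.78$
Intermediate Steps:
$F{\left(K \right)} = 3 + K$
$l = \frac{16}{3}$ ($l = 3 - \frac{\left(-4 - 3\right) \left(6 - 5\right)}{3} = 3 - \frac{\left(-7\right) 1}{3} = 3 - - \frac{7}{3} = 3 + \frac{7}{3} = \frac{16}{3} \approx 5.3333$)
$\left(-8 + \left(0 + l w F{\left(-4 \right)}\right)\right)^{2} = \left(-8 + \left(0 + \frac{16 \left(- 4 \left(3 - 4\right)\right)}{3}\right)\right)^{2} = \left(-8 + \left(0 + \frac{16 \left(\left(-4\right) \left(-1\right)\right)}{3}\right)\right)^{2} = \left(-8 + \left(0 + \frac{16}{3} \cdot 4\right)\right)^{2} = \left(-8 + \left(0 + \frac{64}{3}\right)\right)^{2} = \left(-8 + \frac{64}{3}\right)^{2} = \left(\frac{40}{3}\right)^{2} = \frac{1600}{9}$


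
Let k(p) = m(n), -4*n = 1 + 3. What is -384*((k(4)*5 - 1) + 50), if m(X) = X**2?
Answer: -20736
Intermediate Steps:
n = -1 (n = -(1 + 3)/4 = -1/4*4 = -1)
k(p) = 1 (k(p) = (-1)**2 = 1)
-384*((k(4)*5 - 1) + 50) = -384*((1*5 - 1) + 50) = -384*((5 - 1) + 50) = -384*(4 + 50) = -384*54 = -20736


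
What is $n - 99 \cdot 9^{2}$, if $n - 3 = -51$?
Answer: $-8067$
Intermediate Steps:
$n = -48$ ($n = 3 - 51 = -48$)
$n - 99 \cdot 9^{2} = -48 - 99 \cdot 9^{2} = -48 - 8019 = -8067$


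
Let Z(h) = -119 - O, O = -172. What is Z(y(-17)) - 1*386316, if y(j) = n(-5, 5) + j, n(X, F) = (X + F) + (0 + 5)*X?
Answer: -386263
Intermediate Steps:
n(X, F) = F + 6*X (n(X, F) = (F + X) + 5*X = F + 6*X)
y(j) = -25 + j (y(j) = (5 + 6*(-5)) + j = (5 - 30) + j = -25 + j)
Z(h) = 53 (Z(h) = -119 - 1*(-172) = -119 + 172 = 53)
Z(y(-17)) - 1*386316 = 53 - 1*386316 = 53 - 386316 = -386263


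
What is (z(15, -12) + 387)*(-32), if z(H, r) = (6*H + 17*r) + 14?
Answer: -9184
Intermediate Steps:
z(H, r) = 14 + 6*H + 17*r
(z(15, -12) + 387)*(-32) = ((14 + 6*15 + 17*(-12)) + 387)*(-32) = ((14 + 90 - 204) + 387)*(-32) = (-100 + 387)*(-32) = 287*(-32) = -9184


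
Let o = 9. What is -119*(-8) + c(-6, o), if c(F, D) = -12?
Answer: 940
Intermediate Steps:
-119*(-8) + c(-6, o) = -119*(-8) - 12 = 952 - 12 = 940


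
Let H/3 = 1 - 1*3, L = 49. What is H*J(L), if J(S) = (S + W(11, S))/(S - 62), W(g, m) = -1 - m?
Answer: -6/13 ≈ -0.46154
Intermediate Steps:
H = -6 (H = 3*(1 - 1*3) = 3*(1 - 3) = 3*(-2) = -6)
J(S) = -1/(-62 + S) (J(S) = (S + (-1 - S))/(S - 62) = -1/(-62 + S))
H*J(L) = -(-6)/(-62 + 49) = -(-6)/(-13) = -(-6)*(-1)/13 = -6*1/13 = -6/13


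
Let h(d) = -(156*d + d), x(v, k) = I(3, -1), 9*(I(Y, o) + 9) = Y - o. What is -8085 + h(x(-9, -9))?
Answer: -60676/9 ≈ -6741.8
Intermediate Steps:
I(Y, o) = -9 - o/9 + Y/9 (I(Y, o) = -9 + (Y - o)/9 = -9 + (-o/9 + Y/9) = -9 - o/9 + Y/9)
x(v, k) = -77/9 (x(v, k) = -9 - ⅑*(-1) + (⅑)*3 = -9 + ⅑ + ⅓ = -77/9)
h(d) = -157*d
-8085 + h(x(-9, -9)) = -8085 - 157*(-77/9) = -8085 + 12089/9 = -60676/9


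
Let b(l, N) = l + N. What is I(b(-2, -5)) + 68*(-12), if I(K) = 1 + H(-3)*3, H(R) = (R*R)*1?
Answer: -788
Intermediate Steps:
H(R) = R² (H(R) = R²*1 = R²)
b(l, N) = N + l
I(K) = 28 (I(K) = 1 + (-3)²*3 = 1 + 9*3 = 1 + 27 = 28)
I(b(-2, -5)) + 68*(-12) = 28 + 68*(-12) = 28 - 816 = -788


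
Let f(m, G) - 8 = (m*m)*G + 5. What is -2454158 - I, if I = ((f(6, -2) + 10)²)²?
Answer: -8218959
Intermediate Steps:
f(m, G) = 13 + G*m² (f(m, G) = 8 + ((m*m)*G + 5) = 8 + (m²*G + 5) = 8 + (G*m² + 5) = 8 + (5 + G*m²) = 13 + G*m²)
I = 5764801 (I = (((13 - 2*6²) + 10)²)² = (((13 - 2*36) + 10)²)² = (((13 - 72) + 10)²)² = ((-59 + 10)²)² = ((-49)²)² = 2401² = 5764801)
-2454158 - I = -2454158 - 1*5764801 = -2454158 - 5764801 = -8218959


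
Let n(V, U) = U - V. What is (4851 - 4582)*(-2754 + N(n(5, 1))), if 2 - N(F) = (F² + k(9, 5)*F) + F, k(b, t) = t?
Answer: -738136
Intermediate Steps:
N(F) = 2 - F² - 6*F (N(F) = 2 - ((F² + 5*F) + F) = 2 - (F² + 6*F) = 2 + (-F² - 6*F) = 2 - F² - 6*F)
(4851 - 4582)*(-2754 + N(n(5, 1))) = (4851 - 4582)*(-2754 + (2 - (1 - 1*5)² - 6*(1 - 1*5))) = 269*(-2754 + (2 - (1 - 5)² - 6*(1 - 5))) = 269*(-2754 + (2 - 1*(-4)² - 6*(-4))) = 269*(-2754 + (2 - 1*16 + 24)) = 269*(-2754 + (2 - 16 + 24)) = 269*(-2754 + 10) = 269*(-2744) = -738136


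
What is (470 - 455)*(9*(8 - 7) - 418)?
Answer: -6135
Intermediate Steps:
(470 - 455)*(9*(8 - 7) - 418) = 15*(9*1 - 418) = 15*(9 - 418) = 15*(-409) = -6135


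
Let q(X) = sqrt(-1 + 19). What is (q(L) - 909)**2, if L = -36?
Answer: 826299 - 5454*sqrt(2) ≈ 8.1859e+5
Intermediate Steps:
q(X) = 3*sqrt(2) (q(X) = sqrt(18) = 3*sqrt(2))
(q(L) - 909)**2 = (3*sqrt(2) - 909)**2 = (-909 + 3*sqrt(2))**2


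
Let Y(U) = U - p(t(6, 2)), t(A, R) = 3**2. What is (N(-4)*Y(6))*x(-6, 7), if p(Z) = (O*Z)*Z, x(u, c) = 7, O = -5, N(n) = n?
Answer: -11508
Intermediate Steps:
t(A, R) = 9
p(Z) = -5*Z**2 (p(Z) = (-5*Z)*Z = -5*Z**2)
Y(U) = 405 + U (Y(U) = U - (-5)*9**2 = U - (-5)*81 = U - 1*(-405) = U + 405 = 405 + U)
(N(-4)*Y(6))*x(-6, 7) = -4*(405 + 6)*7 = -4*411*7 = -1644*7 = -11508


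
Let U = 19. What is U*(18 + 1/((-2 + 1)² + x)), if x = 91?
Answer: 31483/92 ≈ 342.21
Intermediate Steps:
U*(18 + 1/((-2 + 1)² + x)) = 19*(18 + 1/((-2 + 1)² + 91)) = 19*(18 + 1/((-1)² + 91)) = 19*(18 + 1/(1 + 91)) = 19*(18 + 1/92) = 19*(1657/92) = 31483/92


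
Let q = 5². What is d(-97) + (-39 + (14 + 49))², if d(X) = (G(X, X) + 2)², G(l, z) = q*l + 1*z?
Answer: 6350976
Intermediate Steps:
q = 25
G(l, z) = z + 25*l (G(l, z) = 25*l + 1*z = 25*l + z = z + 25*l)
d(X) = (2 + 26*X)² (d(X) = ((X + 25*X) + 2)² = (26*X + 2)² = (2 + 26*X)²)
d(-97) + (-39 + (14 + 49))² = 4*(1 + 13*(-97))² + (-39 + (14 + 49))² = 4*(1 - 1261)² + (-39 + 63)² = 4*(-1260)² + 24² = 4*1587600 + 576 = 6350400 + 576 = 6350976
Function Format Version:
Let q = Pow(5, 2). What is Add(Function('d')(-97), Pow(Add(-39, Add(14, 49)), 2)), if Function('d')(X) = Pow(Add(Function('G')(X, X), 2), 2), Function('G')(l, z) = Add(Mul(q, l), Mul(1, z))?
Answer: 6350976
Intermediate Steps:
q = 25
Function('G')(l, z) = Add(z, Mul(25, l)) (Function('G')(l, z) = Add(Mul(25, l), Mul(1, z)) = Add(Mul(25, l), z) = Add(z, Mul(25, l)))
Function('d')(X) = Pow(Add(2, Mul(26, X)), 2) (Function('d')(X) = Pow(Add(Add(X, Mul(25, X)), 2), 2) = Pow(Add(Mul(26, X), 2), 2) = Pow(Add(2, Mul(26, X)), 2))
Add(Function('d')(-97), Pow(Add(-39, Add(14, 49)), 2)) = Add(Mul(4, Pow(Add(1, Mul(13, -97)), 2)), Pow(Add(-39, Add(14, 49)), 2)) = Add(Mul(4, Pow(Add(1, -1261), 2)), Pow(Add(-39, 63), 2)) = Add(Mul(4, Pow(-1260, 2)), Pow(24, 2)) = Add(Mul(4, 1587600), 576) = Add(6350400, 576) = 6350976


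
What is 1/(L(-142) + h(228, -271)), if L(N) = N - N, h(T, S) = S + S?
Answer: -1/542 ≈ -0.0018450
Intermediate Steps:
h(T, S) = 2*S
L(N) = 0
1/(L(-142) + h(228, -271)) = 1/(0 + 2*(-271)) = 1/(0 - 542) = 1/(-542) = -1/542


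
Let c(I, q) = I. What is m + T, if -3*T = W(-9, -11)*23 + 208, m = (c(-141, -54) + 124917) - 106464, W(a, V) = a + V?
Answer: 18396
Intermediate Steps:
W(a, V) = V + a
m = 18312 (m = (-141 + 124917) - 106464 = 124776 - 106464 = 18312)
T = 84 (T = -((-11 - 9)*23 + 208)/3 = -(-20*23 + 208)/3 = -(-460 + 208)/3 = -1/3*(-252) = 84)
m + T = 18312 + 84 = 18396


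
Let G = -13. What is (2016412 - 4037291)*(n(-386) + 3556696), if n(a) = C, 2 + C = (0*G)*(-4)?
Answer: -7187648214026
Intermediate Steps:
C = -2 (C = -2 + (0*(-13))*(-4) = -2 + 0*(-4) = -2 + 0 = -2)
n(a) = -2
(2016412 - 4037291)*(n(-386) + 3556696) = (2016412 - 4037291)*(-2 + 3556696) = -2020879*3556694 = -7187648214026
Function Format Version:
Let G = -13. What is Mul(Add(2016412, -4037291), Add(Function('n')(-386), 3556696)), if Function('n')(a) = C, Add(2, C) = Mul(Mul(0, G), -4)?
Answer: -7187648214026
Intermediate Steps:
C = -2 (C = Add(-2, Mul(Mul(0, -13), -4)) = Add(-2, Mul(0, -4)) = Add(-2, 0) = -2)
Function('n')(a) = -2
Mul(Add(2016412, -4037291), Add(Function('n')(-386), 3556696)) = Mul(Add(2016412, -4037291), Add(-2, 3556696)) = Mul(-2020879, 3556694) = -7187648214026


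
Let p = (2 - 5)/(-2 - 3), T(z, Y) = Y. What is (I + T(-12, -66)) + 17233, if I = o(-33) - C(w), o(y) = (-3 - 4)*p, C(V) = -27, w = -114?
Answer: 85949/5 ≈ 17190.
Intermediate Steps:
p = ⅗ (p = -3/(-5) = -3*(-⅕) = ⅗ ≈ 0.60000)
o(y) = -21/5 (o(y) = (-3 - 4)*(⅗) = -7*⅗ = -21/5)
I = 114/5 (I = -21/5 - 1*(-27) = -21/5 + 27 = 114/5 ≈ 22.800)
(I + T(-12, -66)) + 17233 = (114/5 - 66) + 17233 = -216/5 + 17233 = 85949/5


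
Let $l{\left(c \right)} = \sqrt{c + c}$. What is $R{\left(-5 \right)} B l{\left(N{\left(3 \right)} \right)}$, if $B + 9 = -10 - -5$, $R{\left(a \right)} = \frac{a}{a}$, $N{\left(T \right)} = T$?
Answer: $- 14 \sqrt{6} \approx -34.293$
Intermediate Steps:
$l{\left(c \right)} = \sqrt{2} \sqrt{c}$ ($l{\left(c \right)} = \sqrt{2 c} = \sqrt{2} \sqrt{c}$)
$R{\left(a \right)} = 1$
$B = -14$ ($B = -9 - 5 = -14$)
$R{\left(-5 \right)} B l{\left(N{\left(3 \right)} \right)} = 1 \left(-14\right) \sqrt{2} \sqrt{3} = - 14 \sqrt{6}$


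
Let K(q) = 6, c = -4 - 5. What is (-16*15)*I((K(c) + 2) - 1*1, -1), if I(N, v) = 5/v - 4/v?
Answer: 240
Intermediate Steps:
c = -9
I(N, v) = 1/v
(-16*15)*I((K(c) + 2) - 1*1, -1) = -16*15/(-1) = -240*(-1) = 240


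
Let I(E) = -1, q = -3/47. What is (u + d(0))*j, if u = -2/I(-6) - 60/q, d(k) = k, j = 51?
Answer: 48042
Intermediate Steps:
q = -3/47 (q = -3*1/47 = -3/47 ≈ -0.063830)
u = 942 (u = -2/(-1) - 60/(-3/47) = -2*(-1) - 60*(-47/3) = 2 + 940 = 942)
(u + d(0))*j = (942 + 0)*51 = 942*51 = 48042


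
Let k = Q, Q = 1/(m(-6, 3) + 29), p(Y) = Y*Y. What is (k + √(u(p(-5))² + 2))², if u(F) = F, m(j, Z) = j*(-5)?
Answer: 2182588/3481 + 2*√627/59 ≈ 627.85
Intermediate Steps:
p(Y) = Y²
m(j, Z) = -5*j
Q = 1/59 (Q = 1/(-5*(-6) + 29) = 1/(30 + 29) = 1/59 ≈ 0.016949)
k = 1/59 ≈ 0.016949
(k + √(u(p(-5))² + 2))² = (1/59 + √(((-5)²)² + 2))² = (1/59 + √(25² + 2))² = (1/59 + √(625 + 2))² = (1/59 + √627)²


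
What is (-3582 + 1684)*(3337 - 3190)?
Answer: -279006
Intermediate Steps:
(-3582 + 1684)*(3337 - 3190) = -1898*147 = -279006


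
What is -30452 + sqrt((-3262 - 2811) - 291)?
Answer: -30452 + 2*I*sqrt(1591) ≈ -30452.0 + 79.775*I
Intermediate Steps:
-30452 + sqrt((-3262 - 2811) - 291) = -30452 + sqrt(-6073 - 291) = -30452 + sqrt(-6364) = -30452 + 2*I*sqrt(1591)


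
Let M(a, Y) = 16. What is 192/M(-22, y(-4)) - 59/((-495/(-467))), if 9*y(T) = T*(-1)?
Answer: -21613/495 ≈ -43.663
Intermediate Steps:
y(T) = -T/9 (y(T) = (T*(-1))/9 = (-T)/9 = -T/9)
192/M(-22, y(-4)) - 59/((-495/(-467))) = 192/16 - 59/((-495/(-467))) = 192*(1/16) - 59/((-495*(-1/467))) = 12 - 59/495/467 = 12 - 59*467/495 = 12 - 27553/495 = -21613/495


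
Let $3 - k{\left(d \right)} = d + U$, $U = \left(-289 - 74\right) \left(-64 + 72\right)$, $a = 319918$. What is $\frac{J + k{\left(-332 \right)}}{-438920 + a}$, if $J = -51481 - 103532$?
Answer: $\frac{75887}{59501} \approx 1.2754$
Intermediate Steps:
$U = -2904$ ($U = \left(-363\right) 8 = -2904$)
$J = -155013$ ($J = -51481 - 103532 = -155013$)
$k{\left(d \right)} = 2907 - d$ ($k{\left(d \right)} = 3 - \left(d - 2904\right) = 3 - \left(-2904 + d\right) = 2907 - d$)
$\frac{J + k{\left(-332 \right)}}{-438920 + a} = \frac{-155013 + \left(2907 - -332\right)}{-438920 + 319918} = \frac{-155013 + \left(2907 + 332\right)}{-119002} = \left(-155013 + 3239\right) \left(- \frac{1}{119002}\right) = \left(-151774\right) \left(- \frac{1}{119002}\right) = \frac{75887}{59501}$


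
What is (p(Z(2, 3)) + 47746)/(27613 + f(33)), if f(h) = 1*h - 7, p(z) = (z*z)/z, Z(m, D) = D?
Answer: 47749/27639 ≈ 1.7276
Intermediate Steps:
p(z) = z (p(z) = z²/z = z)
f(h) = -7 + h (f(h) = h - 7 = -7 + h)
(p(Z(2, 3)) + 47746)/(27613 + f(33)) = (3 + 47746)/(27613 + (-7 + 33)) = 47749/(27613 + 26) = 47749/27639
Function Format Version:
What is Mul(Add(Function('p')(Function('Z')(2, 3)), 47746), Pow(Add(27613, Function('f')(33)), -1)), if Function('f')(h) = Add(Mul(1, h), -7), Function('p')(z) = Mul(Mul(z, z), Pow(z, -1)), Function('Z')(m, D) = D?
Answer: Rational(47749, 27639) ≈ 1.7276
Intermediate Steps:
Function('p')(z) = z (Function('p')(z) = Mul(Pow(z, 2), Pow(z, -1)) = z)
Function('f')(h) = Add(-7, h) (Function('f')(h) = Add(h, -7) = Add(-7, h))
Mul(Add(Function('p')(Function('Z')(2, 3)), 47746), Pow(Add(27613, Function('f')(33)), -1)) = Mul(Add(3, 47746), Pow(Add(27613, Add(-7, 33)), -1)) = Mul(47749, Pow(Add(27613, 26), -1)) = Mul(47749, Pow(27639, -1)) = Mul(47749, Rational(1, 27639)) = Rational(47749, 27639)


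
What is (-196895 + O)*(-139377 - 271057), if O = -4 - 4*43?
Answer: 80884638814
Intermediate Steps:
O = -176 (O = -4 - 172 = -176)
(-196895 + O)*(-139377 - 271057) = (-196895 - 176)*(-139377 - 271057) = -197071*(-410434) = 80884638814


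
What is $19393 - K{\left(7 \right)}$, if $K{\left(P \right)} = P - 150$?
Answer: $19536$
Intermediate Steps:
$K{\left(P \right)} = -150 + P$
$19393 - K{\left(7 \right)} = 19393 - \left(-150 + 7\right) = 19393 - -143 = 19393 + 143 = 19536$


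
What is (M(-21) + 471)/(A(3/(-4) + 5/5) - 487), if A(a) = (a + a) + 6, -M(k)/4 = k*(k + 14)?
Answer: 234/961 ≈ 0.24350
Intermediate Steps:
M(k) = -4*k*(14 + k) (M(k) = -4*k*(k + 14) = -4*k*(14 + k))
A(a) = 6 + 2*a (A(a) = 2*a + 6 = 6 + 2*a)
(M(-21) + 471)/(A(3/(-4) + 5/5) - 487) = (-4*(-21)*(14 - 21) + 471)/((6 + 2*(3/(-4) + 5/5)) - 487) = (-4*(-21)*(-7) + 471)/((6 + 2*(3*(-¼) + 5*(⅕))) - 487) = (-588 + 471)/((6 + 2*(-¾ + 1)) - 487) = -117/((6 + 2*(¼)) - 487) = -117/((6 + ½) - 487) = -117/(13/2 - 487) = -117/(-961/2) = -117*(-2/961) = 234/961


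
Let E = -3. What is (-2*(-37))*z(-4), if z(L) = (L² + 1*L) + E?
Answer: 666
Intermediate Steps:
z(L) = -3 + L + L² (z(L) = (L² + 1*L) - 3 = (L² + L) - 3 = (L + L²) - 3 = -3 + L + L²)
(-2*(-37))*z(-4) = (-2*(-37))*(-3 - 4 + (-4)²) = 74*(-3 - 4 + 16) = 74*9 = 666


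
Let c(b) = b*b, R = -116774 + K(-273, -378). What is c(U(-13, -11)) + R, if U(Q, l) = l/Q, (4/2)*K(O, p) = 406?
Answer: -19700378/169 ≈ -1.1657e+5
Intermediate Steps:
K(O, p) = 203 (K(O, p) = (½)*406 = 203)
R = -116571 (R = -116774 + 203 = -116571)
c(b) = b²
c(U(-13, -11)) + R = (-11/(-13))² - 116571 = (-11*(-1/13))² - 116571 = (11/13)² - 116571 = 121/169 - 116571 = -19700378/169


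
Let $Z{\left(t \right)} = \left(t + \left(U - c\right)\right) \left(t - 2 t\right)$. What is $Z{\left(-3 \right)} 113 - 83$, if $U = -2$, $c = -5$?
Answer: $-83$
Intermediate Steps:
$Z{\left(t \right)} = - t \left(3 + t\right)$ ($Z{\left(t \right)} = \left(t - -3\right) \left(t - 2 t\right) = \left(t + \left(-2 + 5\right)\right) \left(- t\right) = \left(t + 3\right) \left(- t\right) = \left(3 + t\right) \left(- t\right) = - t \left(3 + t\right)$)
$Z{\left(-3 \right)} 113 - 83 = \left(-1\right) \left(-3\right) \left(3 - 3\right) 113 - 83 = \left(-1\right) \left(-3\right) 0 \cdot 113 - 83 = 0 \cdot 113 - 83 = 0 - 83 = -83$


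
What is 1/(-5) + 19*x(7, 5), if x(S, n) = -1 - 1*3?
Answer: -381/5 ≈ -76.200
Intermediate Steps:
x(S, n) = -4 (x(S, n) = -1 - 3 = -4)
1/(-5) + 19*x(7, 5) = 1/(-5) + 19*(-4) = -⅕ - 76 = -381/5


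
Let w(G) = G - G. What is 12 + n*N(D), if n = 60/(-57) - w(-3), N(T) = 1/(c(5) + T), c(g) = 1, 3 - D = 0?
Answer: 223/19 ≈ 11.737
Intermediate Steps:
D = 3 (D = 3 - 1*0 = 3 + 0 = 3)
w(G) = 0
N(T) = 1/(1 + T)
n = -20/19 (n = 60/(-57) - 1*0 = 60*(-1/57) + 0 = -20/19 + 0 = -20/19 ≈ -1.0526)
12 + n*N(D) = 12 - 20/(19*(1 + 3)) = 12 - 20/19/4 = 12 - 20/19*1/4 = 12 - 5/19 = 223/19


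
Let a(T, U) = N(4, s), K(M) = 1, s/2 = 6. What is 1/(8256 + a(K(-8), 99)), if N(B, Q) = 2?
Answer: 1/8258 ≈ 0.00012109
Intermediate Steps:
s = 12 (s = 2*6 = 12)
a(T, U) = 2
1/(8256 + a(K(-8), 99)) = 1/(8256 + 2) = 1/8258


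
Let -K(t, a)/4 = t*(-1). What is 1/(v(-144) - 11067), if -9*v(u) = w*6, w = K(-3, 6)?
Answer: -1/11059 ≈ -9.0424e-5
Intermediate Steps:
K(t, a) = 4*t (K(t, a) = -4*t*(-1) = -(-4)*t = 4*t)
w = -12 (w = 4*(-3) = -12)
v(u) = 8 (v(u) = -(-4)*6/3 = -1/9*(-72) = 8)
1/(v(-144) - 11067) = 1/(8 - 11067) = 1/(-11059) = -1/11059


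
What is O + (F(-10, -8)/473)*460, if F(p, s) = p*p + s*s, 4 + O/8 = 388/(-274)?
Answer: 7527552/64801 ≈ 116.16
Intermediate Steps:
O = -5936/137 (O = -32 + 8*(388/(-274)) = -32 + 8*(388*(-1/274)) = -32 + 8*(-194/137) = -32 - 1552/137 = -5936/137 ≈ -43.328)
F(p, s) = p**2 + s**2
O + (F(-10, -8)/473)*460 = -5936/137 + (((-10)**2 + (-8)**2)/473)*460 = -5936/137 + ((100 + 64)*(1/473))*460 = -5936/137 + (164*(1/473))*460 = -5936/137 + (164/473)*460 = -5936/137 + 75440/473 = 7527552/64801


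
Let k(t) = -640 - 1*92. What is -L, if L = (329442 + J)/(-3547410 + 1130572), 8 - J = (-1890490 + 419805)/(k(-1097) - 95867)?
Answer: 31823069865/233464133962 ≈ 0.13631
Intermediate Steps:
k(t) = -732 (k(t) = -640 - 92 = -732)
J = -697893/96599 (J = 8 - (-1890490 + 419805)/(-732 - 95867) = 8 - (-1470685)/(-96599) = 8 - (-1470685)*(-1)/96599 = 8 - 1*1470685/96599 = 8 - 1470685/96599 = -697893/96599 ≈ -7.2246)
L = -31823069865/233464133962 (L = (329442 - 697893/96599)/(-3547410 + 1130572) = (31823069865/96599)/(-2416838) = (31823069865/96599)*(-1/2416838) = -31823069865/233464133962 ≈ -0.13631)
-L = -1*(-31823069865/233464133962) = 31823069865/233464133962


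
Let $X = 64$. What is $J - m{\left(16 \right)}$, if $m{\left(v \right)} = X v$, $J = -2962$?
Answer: $-3986$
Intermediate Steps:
$m{\left(v \right)} = 64 v$
$J - m{\left(16 \right)} = -2962 - 64 \cdot 16 = -2962 - 1024 = -3986$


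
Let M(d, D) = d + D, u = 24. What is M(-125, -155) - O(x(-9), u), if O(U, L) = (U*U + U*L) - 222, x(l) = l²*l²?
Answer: -43204243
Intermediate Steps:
x(l) = l⁴
O(U, L) = -222 + U² + L*U (O(U, L) = (U² + L*U) - 222 = -222 + U² + L*U)
M(d, D) = D + d
M(-125, -155) - O(x(-9), u) = (-155 - 125) - (-222 + ((-9)⁴)² + 24*(-9)⁴) = -280 - (-222 + 6561² + 24*6561) = -280 - (-222 + 43046721 + 157464) = -280 - 1*43203963 = -280 - 43203963 = -43204243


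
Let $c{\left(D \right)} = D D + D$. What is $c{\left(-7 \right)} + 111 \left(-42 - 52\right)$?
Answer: $-10392$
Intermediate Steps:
$c{\left(D \right)} = D + D^{2}$ ($c{\left(D \right)} = D^{2} + D = D + D^{2}$)
$c{\left(-7 \right)} + 111 \left(-42 - 52\right) = - 7 \left(1 - 7\right) + 111 \left(-42 - 52\right) = \left(-7\right) \left(-6\right) + 111 \left(-42 - 52\right) = 42 + 111 \left(-94\right) = 42 - 10434 = -10392$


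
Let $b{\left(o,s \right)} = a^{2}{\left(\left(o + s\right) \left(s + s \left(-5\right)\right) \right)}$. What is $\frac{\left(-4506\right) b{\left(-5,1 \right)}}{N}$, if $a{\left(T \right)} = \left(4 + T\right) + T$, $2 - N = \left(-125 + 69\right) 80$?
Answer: $- \frac{108144}{83} \approx -1302.9$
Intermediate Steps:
$N = 4482$ ($N = 2 - \left(-125 + 69\right) 80 = 2 - \left(-56\right) 80 = 2 - -4480 = 2 + 4480 = 4482$)
$a{\left(T \right)} = 4 + 2 T$
$b{\left(o,s \right)} = \left(4 - 8 s \left(o + s\right)\right)^{2}$ ($b{\left(o,s \right)} = \left(4 + 2 \left(o + s\right) \left(s + s \left(-5\right)\right)\right)^{2} = \left(4 + 2 \left(o + s\right) \left(s - 5 s\right)\right)^{2} = \left(4 + 2 \left(o + s\right) \left(- 4 s\right)\right)^{2} = \left(4 + 2 \left(- 4 s \left(o + s\right)\right)\right)^{2} = \left(4 - 8 s \left(o + s\right)\right)^{2}$)
$\frac{\left(-4506\right) b{\left(-5,1 \right)}}{N} = \frac{\left(-4506\right) 16 \left(-1 + 2 \cdot 1 \left(-5 + 1\right)\right)^{2}}{4482} = - 4506 \cdot 16 \left(-1 + 2 \cdot 1 \left(-4\right)\right)^{2} \cdot \frac{1}{4482} = - 4506 \cdot 16 \left(-1 - 8\right)^{2} \cdot \frac{1}{4482} = - 4506 \cdot 16 \left(-9\right)^{2} \cdot \frac{1}{4482} = - 4506 \cdot 16 \cdot 81 \cdot \frac{1}{4482} = \left(-4506\right) 1296 \cdot \frac{1}{4482} = \left(-5839776\right) \frac{1}{4482} = - \frac{108144}{83}$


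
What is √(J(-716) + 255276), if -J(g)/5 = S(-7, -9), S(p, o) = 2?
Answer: √255266 ≈ 505.24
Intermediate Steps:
J(g) = -10 (J(g) = -5*2 = -10)
√(J(-716) + 255276) = √(-10 + 255276) = √255266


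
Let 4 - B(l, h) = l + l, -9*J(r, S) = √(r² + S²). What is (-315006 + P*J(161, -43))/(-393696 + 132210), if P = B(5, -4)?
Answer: 52501/43581 - √27770/392229 ≈ 1.2043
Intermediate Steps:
J(r, S) = -√(S² + r²)/9 (J(r, S) = -√(r² + S²)/9 = -√(S² + r²)/9)
B(l, h) = 4 - 2*l (B(l, h) = 4 - (l + l) = 4 - 2*l)
P = -6 (P = 4 - 2*5 = 4 - 10 = -6)
(-315006 + P*J(161, -43))/(-393696 + 132210) = (-315006 - (-2)*√((-43)² + 161²)/3)/(-393696 + 132210) = (-315006 - (-2)*√(1849 + 25921)/3)/(-261486) = (-315006 - (-2)*√27770/3)*(-1/261486) = (-315006 + 2*√27770/3)*(-1/261486) = 52501/43581 - √27770/392229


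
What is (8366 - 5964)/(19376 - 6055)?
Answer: 2402/13321 ≈ 0.18032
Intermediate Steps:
(8366 - 5964)/(19376 - 6055) = 2402/13321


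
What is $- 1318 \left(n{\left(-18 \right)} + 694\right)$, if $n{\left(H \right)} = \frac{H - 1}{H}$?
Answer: $- \frac{8244749}{9} \approx -9.1608 \cdot 10^{5}$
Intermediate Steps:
$n{\left(H \right)} = \frac{-1 + H}{H}$
$- 1318 \left(n{\left(-18 \right)} + 694\right) = - 1318 \left(\frac{-1 - 18}{-18} + 694\right) = - 1318 \left(\left(- \frac{1}{18}\right) \left(-19\right) + 694\right) = - 1318 \left(\frac{19}{18} + 694\right) = \left(-1318\right) \frac{12511}{18} = - \frac{8244749}{9}$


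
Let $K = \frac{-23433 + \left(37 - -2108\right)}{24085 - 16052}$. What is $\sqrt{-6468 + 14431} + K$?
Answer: $- \frac{21288}{8033} + \sqrt{7963} \approx 86.586$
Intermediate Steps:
$K = - \frac{21288}{8033}$ ($K = \frac{-23433 + \left(37 + 2108\right)}{8033} = \left(-23433 + 2145\right) \frac{1}{8033} = \left(-21288\right) \frac{1}{8033} = - \frac{21288}{8033} \approx -2.6501$)
$\sqrt{-6468 + 14431} + K = \sqrt{-6468 + 14431} - \frac{21288}{8033} = \sqrt{7963} - \frac{21288}{8033} = - \frac{21288}{8033} + \sqrt{7963}$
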